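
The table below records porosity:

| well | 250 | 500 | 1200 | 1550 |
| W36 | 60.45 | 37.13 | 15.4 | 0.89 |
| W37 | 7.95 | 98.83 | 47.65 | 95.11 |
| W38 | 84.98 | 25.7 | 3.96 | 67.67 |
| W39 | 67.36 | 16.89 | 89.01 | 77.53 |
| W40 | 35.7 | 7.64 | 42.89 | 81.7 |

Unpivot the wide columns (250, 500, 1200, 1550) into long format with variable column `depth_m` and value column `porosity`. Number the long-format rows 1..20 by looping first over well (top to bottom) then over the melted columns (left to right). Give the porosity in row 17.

35.7

20 rows total (5 × 4). Row 17: index ⌊(17-1)/4⌋ = 4 into well → W40; (17-1) mod 4 = 0 into the melted columns → 250.
So row 17 is (W40, 250, 35.7); porosity = 35.7.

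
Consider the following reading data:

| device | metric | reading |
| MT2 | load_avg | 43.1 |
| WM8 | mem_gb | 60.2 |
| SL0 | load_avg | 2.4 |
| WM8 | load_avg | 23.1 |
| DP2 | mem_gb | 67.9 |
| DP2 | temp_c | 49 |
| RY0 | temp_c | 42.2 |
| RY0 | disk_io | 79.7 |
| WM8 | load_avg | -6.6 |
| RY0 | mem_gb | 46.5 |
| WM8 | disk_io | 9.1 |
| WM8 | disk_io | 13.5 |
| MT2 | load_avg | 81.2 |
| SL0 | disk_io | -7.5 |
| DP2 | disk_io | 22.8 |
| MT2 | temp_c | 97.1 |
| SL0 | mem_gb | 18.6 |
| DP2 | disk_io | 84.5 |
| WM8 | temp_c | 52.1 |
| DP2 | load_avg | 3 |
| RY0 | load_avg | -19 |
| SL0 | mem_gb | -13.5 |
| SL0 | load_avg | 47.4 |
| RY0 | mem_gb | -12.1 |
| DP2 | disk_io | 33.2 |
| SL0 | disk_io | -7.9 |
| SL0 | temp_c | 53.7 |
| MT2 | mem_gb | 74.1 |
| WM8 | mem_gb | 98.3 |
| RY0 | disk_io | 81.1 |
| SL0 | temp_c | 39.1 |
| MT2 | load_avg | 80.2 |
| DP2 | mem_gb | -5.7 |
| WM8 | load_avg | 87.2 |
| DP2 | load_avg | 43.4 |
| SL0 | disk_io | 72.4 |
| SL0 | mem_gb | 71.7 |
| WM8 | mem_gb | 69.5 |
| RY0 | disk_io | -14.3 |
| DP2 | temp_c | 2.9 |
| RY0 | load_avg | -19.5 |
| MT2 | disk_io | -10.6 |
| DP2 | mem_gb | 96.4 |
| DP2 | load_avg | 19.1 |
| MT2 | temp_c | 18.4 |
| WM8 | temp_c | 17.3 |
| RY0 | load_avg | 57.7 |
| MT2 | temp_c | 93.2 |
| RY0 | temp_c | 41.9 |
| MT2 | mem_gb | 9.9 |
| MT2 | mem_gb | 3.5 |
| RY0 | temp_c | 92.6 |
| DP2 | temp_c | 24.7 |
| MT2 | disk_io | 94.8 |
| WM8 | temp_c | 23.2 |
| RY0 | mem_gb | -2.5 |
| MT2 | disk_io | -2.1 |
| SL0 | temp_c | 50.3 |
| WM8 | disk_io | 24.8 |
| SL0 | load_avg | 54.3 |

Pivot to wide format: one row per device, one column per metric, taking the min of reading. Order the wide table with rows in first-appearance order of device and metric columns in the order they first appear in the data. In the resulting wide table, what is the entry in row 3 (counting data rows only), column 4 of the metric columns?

With rows in first-appearance order of device, row 3 is device=SL0. metric columns in first-appearance order: load_avg, mem_gb, temp_c, disk_io; column 4 is disk_io.
Long rows with device=SL0, metric=disk_io: min(-7.5, -7.9, 72.4) = -7.9.

-7.9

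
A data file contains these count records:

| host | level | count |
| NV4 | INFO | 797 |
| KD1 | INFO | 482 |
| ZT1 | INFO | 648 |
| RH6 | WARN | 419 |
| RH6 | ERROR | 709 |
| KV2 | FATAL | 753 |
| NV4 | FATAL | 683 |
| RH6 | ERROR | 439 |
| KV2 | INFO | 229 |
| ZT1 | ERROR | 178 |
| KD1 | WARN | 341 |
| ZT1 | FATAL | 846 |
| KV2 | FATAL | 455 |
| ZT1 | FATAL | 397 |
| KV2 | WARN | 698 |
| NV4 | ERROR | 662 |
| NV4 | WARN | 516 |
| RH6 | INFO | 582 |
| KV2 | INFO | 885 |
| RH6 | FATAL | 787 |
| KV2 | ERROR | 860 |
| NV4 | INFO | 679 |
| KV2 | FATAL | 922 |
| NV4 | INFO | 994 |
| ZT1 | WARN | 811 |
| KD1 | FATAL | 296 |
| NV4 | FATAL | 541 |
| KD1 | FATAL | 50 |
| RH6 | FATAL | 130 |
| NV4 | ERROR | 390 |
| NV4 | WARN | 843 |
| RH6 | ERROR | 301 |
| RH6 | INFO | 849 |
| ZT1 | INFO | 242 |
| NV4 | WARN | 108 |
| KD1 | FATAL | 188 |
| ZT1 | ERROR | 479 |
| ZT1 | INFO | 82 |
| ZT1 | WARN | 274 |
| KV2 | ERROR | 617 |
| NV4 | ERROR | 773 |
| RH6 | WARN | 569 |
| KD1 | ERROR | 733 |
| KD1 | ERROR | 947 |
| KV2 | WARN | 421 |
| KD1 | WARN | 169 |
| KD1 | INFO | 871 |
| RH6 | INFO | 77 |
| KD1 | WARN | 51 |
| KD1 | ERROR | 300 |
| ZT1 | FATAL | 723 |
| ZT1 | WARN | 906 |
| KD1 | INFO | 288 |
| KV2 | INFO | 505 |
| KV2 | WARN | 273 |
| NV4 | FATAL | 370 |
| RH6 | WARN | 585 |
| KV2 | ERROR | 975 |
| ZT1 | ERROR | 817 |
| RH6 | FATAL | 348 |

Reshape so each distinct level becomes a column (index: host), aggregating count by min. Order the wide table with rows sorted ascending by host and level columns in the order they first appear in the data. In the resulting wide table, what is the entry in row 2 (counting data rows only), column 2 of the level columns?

With rows sorted ascending by host, row 2 is host=KV2. level columns in first-appearance order: INFO, WARN, ERROR, FATAL; column 2 is WARN.
Long rows with host=KV2, level=WARN: min(698, 421, 273) = 273.

273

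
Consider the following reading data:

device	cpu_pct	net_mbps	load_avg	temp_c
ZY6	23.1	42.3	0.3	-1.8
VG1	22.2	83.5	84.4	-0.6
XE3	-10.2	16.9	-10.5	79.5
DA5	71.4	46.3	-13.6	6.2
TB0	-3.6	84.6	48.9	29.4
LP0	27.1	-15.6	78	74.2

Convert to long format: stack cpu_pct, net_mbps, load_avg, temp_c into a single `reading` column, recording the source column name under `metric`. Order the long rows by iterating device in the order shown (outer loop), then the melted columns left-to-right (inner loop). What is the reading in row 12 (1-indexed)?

24 rows total (6 × 4). Row 12: index ⌊(12-1)/4⌋ = 2 into device → XE3; (12-1) mod 4 = 3 into the melted columns → temp_c.
So row 12 is (XE3, temp_c, 79.5); reading = 79.5.

79.5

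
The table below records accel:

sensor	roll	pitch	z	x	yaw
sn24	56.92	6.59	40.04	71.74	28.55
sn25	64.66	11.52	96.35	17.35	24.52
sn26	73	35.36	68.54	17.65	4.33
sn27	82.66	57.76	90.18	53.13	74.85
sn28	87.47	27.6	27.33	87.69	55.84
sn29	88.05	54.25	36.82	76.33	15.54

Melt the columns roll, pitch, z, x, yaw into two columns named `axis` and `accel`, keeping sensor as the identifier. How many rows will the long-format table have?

30

6 sensor values × 5 melted columns = 30 rows.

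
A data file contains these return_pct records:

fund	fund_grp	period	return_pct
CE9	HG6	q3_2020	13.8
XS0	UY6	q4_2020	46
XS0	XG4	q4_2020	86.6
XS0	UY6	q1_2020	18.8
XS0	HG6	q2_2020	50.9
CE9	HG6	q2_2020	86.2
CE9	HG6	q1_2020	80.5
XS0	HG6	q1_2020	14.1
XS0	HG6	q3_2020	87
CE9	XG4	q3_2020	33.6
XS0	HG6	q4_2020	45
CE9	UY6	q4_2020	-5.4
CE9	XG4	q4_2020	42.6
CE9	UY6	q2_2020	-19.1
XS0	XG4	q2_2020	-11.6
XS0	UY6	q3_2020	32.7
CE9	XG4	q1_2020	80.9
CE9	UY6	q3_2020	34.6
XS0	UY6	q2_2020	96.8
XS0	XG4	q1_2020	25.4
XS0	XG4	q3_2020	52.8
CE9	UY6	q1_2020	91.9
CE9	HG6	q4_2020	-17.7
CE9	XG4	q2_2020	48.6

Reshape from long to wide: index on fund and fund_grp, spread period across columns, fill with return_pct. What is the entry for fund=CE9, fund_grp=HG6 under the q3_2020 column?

13.8

Wide layout: rows indexed by fund and fund_grp, columns are the 4 distinct period values (q3_2020, q4_2020, q1_2020, q2_2020).
Cell (fund=CE9, fund_grp=HG6, period=q3_2020) draws from the long row where fund=CE9, fund_grp=HG6 and period=q3_2020, which has return_pct=13.8.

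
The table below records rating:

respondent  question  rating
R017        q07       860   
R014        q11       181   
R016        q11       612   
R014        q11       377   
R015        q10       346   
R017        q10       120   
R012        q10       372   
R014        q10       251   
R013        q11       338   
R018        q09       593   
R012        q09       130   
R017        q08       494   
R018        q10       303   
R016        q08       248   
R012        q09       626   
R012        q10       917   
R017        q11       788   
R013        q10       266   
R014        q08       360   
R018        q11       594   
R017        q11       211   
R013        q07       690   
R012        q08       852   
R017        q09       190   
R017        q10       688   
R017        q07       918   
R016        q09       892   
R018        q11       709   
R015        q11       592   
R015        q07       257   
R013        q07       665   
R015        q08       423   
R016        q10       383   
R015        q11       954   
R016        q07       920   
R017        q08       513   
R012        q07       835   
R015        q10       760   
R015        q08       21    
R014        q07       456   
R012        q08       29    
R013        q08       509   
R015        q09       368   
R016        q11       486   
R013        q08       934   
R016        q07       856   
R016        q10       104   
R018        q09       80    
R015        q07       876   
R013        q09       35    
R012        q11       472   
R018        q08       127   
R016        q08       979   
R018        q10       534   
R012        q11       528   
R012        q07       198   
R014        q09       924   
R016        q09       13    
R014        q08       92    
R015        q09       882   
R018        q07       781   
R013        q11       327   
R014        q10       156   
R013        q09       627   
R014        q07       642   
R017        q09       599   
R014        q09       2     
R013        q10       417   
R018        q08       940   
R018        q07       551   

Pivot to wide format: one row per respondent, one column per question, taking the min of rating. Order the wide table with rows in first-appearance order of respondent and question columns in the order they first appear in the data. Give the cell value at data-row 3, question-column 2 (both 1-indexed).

486

With rows in first-appearance order of respondent, row 3 is respondent=R016. question columns in first-appearance order: q07, q11, q10, q09, q08; column 2 is q11.
Long rows with respondent=R016, question=q11: min(612, 486) = 486.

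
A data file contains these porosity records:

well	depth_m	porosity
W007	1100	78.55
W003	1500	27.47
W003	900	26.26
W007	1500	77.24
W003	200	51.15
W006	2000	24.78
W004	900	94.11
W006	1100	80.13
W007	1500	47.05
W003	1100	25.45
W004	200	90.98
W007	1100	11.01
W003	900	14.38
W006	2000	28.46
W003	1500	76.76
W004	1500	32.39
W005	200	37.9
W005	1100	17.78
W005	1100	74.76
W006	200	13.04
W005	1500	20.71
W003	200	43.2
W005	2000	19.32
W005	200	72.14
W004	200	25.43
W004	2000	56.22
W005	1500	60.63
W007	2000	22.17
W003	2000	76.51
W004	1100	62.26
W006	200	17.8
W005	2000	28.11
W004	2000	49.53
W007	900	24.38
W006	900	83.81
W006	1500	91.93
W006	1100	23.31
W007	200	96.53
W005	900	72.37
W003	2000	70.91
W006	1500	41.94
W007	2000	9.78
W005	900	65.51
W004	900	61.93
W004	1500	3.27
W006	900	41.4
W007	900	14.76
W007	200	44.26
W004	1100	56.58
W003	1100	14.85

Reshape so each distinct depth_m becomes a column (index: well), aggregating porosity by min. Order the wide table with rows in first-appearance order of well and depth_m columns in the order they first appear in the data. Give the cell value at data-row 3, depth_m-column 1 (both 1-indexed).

With rows in first-appearance order of well, row 3 is well=W006. depth_m columns in first-appearance order: 1100, 1500, 900, 200, 2000; column 1 is 1100.
Long rows with well=W006, depth_m=1100: min(80.13, 23.31) = 23.31.

23.31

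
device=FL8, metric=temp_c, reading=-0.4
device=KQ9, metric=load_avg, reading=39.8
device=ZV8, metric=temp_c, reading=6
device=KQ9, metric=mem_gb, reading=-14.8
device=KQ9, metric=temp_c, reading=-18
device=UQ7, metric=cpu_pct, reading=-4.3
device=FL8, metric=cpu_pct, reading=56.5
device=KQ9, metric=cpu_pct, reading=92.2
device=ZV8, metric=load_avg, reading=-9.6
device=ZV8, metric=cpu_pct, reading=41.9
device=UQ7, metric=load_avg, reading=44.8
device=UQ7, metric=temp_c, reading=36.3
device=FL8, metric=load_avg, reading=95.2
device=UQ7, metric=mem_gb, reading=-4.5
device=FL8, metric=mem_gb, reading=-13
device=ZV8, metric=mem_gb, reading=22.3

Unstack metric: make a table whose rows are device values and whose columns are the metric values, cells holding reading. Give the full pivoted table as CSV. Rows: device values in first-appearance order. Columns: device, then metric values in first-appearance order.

Columns: device plus the 4 distinct metric values (temp_c, load_avg, mem_gb, cpu_pct).
For example, row FL8 column temp_c takes reading=-0.4 from the long row (FL8, temp_c).

device,temp_c,load_avg,mem_gb,cpu_pct
FL8,-0.4,95.2,-13,56.5
KQ9,-18,39.8,-14.8,92.2
ZV8,6,-9.6,22.3,41.9
UQ7,36.3,44.8,-4.5,-4.3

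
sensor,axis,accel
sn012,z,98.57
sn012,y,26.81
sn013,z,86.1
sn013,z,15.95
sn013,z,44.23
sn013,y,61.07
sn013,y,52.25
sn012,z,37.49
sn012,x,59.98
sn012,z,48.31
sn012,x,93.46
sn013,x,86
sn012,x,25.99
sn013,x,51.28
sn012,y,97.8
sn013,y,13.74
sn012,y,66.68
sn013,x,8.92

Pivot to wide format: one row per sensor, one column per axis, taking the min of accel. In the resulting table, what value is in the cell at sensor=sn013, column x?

8.92

Rows with sensor=sn013 and axis=x: accel values are 86, 51.28, 8.92.
min(86, 51.28, 8.92) = 8.92.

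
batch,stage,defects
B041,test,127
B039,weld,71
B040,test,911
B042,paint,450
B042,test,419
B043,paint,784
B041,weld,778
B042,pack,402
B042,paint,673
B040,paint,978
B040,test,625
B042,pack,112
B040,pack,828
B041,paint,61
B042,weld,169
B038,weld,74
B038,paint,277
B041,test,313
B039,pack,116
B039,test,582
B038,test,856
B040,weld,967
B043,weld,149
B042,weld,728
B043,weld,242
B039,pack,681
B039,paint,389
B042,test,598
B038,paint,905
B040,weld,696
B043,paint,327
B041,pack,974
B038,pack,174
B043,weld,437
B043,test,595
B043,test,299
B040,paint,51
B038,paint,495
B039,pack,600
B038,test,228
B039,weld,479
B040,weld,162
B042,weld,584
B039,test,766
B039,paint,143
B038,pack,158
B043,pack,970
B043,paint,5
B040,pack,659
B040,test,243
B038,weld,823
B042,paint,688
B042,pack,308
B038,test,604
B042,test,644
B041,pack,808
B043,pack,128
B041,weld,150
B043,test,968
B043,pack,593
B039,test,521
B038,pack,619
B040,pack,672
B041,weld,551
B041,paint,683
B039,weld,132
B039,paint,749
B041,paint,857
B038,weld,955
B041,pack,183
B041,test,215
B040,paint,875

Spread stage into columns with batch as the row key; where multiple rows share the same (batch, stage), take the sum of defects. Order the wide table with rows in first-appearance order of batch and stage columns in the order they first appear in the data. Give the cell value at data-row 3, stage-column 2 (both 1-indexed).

With rows in first-appearance order of batch, row 3 is batch=B040. stage columns in first-appearance order: test, weld, paint, pack; column 2 is weld.
Long rows with batch=B040, stage=weld: 967 + 696 + 162 = 1825.

1825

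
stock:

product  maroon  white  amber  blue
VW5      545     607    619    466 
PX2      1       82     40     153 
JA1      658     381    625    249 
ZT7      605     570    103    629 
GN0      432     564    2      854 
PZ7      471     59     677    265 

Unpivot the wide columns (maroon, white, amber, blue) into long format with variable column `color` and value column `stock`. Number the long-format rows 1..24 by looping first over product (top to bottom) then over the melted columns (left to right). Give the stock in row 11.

24 rows total (6 × 4). Row 11: index ⌊(11-1)/4⌋ = 2 into product → JA1; (11-1) mod 4 = 2 into the melted columns → amber.
So row 11 is (JA1, amber, 625); stock = 625.

625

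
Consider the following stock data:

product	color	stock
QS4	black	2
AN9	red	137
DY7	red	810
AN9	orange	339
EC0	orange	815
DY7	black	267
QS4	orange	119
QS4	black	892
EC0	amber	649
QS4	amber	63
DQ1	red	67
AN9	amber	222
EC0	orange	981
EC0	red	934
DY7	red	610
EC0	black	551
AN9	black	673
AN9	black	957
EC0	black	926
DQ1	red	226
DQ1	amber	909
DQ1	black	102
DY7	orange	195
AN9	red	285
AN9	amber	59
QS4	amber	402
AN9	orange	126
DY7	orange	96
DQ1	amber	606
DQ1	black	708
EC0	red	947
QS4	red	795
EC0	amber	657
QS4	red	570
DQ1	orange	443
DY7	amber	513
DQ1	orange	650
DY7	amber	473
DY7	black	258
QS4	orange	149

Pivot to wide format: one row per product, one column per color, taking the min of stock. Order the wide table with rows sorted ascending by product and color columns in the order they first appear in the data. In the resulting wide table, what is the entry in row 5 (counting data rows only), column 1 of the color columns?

With rows sorted ascending by product, row 5 is product=QS4. color columns in first-appearance order: black, red, orange, amber; column 1 is black.
Long rows with product=QS4, color=black: min(2, 892) = 2.

2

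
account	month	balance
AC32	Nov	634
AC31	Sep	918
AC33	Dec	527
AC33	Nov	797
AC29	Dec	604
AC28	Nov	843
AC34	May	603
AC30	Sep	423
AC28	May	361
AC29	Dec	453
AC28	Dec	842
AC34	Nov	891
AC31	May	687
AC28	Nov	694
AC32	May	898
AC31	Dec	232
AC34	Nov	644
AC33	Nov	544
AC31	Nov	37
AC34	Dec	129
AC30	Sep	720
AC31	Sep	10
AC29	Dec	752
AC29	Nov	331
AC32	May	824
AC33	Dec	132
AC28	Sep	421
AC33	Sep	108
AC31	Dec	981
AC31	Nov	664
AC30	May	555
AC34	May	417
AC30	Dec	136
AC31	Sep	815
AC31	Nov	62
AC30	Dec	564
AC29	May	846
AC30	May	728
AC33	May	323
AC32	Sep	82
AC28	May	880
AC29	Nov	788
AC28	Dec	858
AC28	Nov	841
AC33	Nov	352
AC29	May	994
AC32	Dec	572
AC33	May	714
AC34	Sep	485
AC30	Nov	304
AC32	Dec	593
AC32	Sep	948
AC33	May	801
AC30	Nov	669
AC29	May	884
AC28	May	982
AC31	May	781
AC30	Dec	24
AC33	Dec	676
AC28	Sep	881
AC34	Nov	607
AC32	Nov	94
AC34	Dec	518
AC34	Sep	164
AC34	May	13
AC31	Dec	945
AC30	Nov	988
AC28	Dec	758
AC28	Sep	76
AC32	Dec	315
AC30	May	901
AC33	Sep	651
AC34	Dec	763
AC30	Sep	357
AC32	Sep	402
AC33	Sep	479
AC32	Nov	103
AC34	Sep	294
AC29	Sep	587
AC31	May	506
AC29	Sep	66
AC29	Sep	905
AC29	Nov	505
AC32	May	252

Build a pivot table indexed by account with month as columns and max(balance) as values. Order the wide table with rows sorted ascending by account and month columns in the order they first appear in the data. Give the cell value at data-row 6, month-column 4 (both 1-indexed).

801

With rows sorted ascending by account, row 6 is account=AC33. month columns in first-appearance order: Nov, Sep, Dec, May; column 4 is May.
Long rows with account=AC33, month=May: max(323, 714, 801) = 801.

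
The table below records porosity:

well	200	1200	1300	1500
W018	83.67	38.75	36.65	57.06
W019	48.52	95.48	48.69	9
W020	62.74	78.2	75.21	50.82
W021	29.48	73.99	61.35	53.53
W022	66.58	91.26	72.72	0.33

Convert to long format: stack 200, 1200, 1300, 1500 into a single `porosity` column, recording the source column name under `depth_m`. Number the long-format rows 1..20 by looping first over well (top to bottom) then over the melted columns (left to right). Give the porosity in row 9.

20 rows total (5 × 4). Row 9: index ⌊(9-1)/4⌋ = 2 into well → W020; (9-1) mod 4 = 0 into the melted columns → 200.
So row 9 is (W020, 200, 62.74); porosity = 62.74.

62.74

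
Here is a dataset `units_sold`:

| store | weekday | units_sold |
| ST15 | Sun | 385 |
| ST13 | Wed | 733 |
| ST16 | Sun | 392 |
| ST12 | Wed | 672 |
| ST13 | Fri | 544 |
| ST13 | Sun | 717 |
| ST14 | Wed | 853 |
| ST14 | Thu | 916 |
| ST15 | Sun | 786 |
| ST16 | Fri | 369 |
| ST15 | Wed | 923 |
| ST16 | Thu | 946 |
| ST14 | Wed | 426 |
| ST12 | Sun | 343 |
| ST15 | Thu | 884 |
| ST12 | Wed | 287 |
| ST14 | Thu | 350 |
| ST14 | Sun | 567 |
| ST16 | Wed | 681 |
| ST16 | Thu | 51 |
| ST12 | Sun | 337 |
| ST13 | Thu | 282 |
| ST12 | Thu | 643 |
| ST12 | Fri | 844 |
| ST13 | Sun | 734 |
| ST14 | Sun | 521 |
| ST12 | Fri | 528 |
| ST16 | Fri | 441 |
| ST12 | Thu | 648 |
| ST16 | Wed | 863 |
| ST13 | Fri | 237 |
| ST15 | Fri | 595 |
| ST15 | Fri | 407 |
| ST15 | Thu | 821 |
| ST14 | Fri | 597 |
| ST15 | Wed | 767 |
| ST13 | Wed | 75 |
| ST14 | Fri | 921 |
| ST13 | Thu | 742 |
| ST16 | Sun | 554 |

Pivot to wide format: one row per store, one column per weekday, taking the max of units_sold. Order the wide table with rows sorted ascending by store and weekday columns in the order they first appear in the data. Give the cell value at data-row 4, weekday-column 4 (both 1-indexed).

With rows sorted ascending by store, row 4 is store=ST15. weekday columns in first-appearance order: Sun, Wed, Fri, Thu; column 4 is Thu.
Long rows with store=ST15, weekday=Thu: max(884, 821) = 884.

884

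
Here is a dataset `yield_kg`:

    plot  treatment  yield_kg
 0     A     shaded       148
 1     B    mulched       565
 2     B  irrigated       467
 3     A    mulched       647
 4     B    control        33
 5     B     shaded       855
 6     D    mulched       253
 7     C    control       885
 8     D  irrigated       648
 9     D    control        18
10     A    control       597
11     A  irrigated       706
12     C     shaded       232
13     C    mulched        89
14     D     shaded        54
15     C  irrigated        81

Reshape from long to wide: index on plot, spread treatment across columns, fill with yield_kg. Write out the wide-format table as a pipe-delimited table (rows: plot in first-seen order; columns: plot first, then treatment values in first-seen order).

Columns: plot plus the 4 distinct treatment values (shaded, mulched, irrigated, control).
For example, row A column shaded takes yield_kg=148 from the long row (A, shaded).

| plot | shaded | mulched | irrigated | control |
| A | 148 | 647 | 706 | 597 |
| B | 855 | 565 | 467 | 33 |
| D | 54 | 253 | 648 | 18 |
| C | 232 | 89 | 81 | 885 |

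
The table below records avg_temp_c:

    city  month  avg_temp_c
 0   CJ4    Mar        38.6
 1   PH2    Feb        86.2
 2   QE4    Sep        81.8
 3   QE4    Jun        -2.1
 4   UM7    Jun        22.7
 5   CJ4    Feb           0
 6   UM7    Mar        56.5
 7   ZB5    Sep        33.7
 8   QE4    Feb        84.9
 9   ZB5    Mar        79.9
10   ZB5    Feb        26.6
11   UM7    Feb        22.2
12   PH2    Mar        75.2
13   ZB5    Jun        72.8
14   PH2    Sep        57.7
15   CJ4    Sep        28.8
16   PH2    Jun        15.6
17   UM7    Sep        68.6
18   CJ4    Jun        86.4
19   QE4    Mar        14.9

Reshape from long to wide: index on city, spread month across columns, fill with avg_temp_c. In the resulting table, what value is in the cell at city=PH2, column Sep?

57.7

Wide layout: rows indexed by city, columns are the 4 distinct month values (Mar, Feb, Sep, Jun).
Cell (city=PH2, month=Sep) draws from the long row where city=PH2 and month=Sep, which has avg_temp_c=57.7.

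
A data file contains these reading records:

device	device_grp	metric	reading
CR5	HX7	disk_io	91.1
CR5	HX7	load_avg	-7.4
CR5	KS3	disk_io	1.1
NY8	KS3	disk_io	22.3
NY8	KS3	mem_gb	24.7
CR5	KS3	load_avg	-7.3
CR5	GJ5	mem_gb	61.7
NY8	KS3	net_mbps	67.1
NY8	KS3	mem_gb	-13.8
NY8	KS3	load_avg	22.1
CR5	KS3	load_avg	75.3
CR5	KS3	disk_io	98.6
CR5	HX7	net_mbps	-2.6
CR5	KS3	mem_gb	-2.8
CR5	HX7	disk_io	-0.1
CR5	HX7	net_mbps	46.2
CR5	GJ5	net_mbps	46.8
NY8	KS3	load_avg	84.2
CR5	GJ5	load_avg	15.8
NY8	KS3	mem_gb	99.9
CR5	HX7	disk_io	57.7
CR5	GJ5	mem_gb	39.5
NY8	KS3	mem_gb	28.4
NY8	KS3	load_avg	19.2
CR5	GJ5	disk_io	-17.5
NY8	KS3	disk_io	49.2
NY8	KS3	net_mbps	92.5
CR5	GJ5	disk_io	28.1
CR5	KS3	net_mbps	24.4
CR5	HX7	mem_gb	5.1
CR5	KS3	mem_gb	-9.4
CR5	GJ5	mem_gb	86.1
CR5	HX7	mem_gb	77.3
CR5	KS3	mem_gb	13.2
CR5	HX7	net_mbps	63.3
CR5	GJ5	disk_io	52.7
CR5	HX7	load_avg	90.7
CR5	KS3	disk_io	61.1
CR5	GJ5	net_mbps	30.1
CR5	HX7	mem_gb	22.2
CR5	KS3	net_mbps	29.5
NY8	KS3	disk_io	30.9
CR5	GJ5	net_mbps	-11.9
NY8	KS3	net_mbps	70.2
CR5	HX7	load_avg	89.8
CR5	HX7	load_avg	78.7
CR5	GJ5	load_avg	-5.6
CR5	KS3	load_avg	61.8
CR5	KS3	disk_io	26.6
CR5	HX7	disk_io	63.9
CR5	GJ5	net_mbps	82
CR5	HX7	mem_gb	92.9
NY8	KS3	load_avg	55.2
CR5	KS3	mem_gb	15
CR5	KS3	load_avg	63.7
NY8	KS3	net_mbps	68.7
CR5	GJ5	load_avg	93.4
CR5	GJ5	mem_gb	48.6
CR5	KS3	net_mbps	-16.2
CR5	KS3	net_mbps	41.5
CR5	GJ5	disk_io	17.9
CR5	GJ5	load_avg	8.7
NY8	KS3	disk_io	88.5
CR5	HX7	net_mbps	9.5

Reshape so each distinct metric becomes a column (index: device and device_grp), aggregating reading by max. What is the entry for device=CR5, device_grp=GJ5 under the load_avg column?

93.4

Rows with device=CR5, device_grp=GJ5 and metric=load_avg: reading values are 15.8, -5.6, 93.4, 8.7.
max(15.8, -5.6, 93.4, 8.7) = 93.4.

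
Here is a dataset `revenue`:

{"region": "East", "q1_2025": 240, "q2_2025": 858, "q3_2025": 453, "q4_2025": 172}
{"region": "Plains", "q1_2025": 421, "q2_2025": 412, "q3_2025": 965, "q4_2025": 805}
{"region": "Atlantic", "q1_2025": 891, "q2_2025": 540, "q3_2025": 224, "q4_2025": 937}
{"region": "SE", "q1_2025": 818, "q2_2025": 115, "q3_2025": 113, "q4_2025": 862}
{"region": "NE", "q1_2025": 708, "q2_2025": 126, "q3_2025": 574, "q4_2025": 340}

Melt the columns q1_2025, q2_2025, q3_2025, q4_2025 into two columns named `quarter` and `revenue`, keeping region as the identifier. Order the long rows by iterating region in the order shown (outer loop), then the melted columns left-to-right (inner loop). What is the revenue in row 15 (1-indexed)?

113

20 rows total (5 × 4). Row 15: index ⌊(15-1)/4⌋ = 3 into region → SE; (15-1) mod 4 = 2 into the melted columns → q3_2025.
So row 15 is (SE, q3_2025, 113); revenue = 113.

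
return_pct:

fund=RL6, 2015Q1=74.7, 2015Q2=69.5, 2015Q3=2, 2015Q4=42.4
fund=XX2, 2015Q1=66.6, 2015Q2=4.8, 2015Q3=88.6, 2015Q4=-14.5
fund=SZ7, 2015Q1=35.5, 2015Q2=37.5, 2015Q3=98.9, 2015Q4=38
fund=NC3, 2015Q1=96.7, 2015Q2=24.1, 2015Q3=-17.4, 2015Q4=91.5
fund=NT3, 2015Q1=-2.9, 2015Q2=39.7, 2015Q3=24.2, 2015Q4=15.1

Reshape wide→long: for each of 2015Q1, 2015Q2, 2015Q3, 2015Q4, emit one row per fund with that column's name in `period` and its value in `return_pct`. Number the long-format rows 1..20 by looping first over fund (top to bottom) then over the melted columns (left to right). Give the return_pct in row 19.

24.2

20 rows total (5 × 4). Row 19: index ⌊(19-1)/4⌋ = 4 into fund → NT3; (19-1) mod 4 = 2 into the melted columns → 2015Q3.
So row 19 is (NT3, 2015Q3, 24.2); return_pct = 24.2.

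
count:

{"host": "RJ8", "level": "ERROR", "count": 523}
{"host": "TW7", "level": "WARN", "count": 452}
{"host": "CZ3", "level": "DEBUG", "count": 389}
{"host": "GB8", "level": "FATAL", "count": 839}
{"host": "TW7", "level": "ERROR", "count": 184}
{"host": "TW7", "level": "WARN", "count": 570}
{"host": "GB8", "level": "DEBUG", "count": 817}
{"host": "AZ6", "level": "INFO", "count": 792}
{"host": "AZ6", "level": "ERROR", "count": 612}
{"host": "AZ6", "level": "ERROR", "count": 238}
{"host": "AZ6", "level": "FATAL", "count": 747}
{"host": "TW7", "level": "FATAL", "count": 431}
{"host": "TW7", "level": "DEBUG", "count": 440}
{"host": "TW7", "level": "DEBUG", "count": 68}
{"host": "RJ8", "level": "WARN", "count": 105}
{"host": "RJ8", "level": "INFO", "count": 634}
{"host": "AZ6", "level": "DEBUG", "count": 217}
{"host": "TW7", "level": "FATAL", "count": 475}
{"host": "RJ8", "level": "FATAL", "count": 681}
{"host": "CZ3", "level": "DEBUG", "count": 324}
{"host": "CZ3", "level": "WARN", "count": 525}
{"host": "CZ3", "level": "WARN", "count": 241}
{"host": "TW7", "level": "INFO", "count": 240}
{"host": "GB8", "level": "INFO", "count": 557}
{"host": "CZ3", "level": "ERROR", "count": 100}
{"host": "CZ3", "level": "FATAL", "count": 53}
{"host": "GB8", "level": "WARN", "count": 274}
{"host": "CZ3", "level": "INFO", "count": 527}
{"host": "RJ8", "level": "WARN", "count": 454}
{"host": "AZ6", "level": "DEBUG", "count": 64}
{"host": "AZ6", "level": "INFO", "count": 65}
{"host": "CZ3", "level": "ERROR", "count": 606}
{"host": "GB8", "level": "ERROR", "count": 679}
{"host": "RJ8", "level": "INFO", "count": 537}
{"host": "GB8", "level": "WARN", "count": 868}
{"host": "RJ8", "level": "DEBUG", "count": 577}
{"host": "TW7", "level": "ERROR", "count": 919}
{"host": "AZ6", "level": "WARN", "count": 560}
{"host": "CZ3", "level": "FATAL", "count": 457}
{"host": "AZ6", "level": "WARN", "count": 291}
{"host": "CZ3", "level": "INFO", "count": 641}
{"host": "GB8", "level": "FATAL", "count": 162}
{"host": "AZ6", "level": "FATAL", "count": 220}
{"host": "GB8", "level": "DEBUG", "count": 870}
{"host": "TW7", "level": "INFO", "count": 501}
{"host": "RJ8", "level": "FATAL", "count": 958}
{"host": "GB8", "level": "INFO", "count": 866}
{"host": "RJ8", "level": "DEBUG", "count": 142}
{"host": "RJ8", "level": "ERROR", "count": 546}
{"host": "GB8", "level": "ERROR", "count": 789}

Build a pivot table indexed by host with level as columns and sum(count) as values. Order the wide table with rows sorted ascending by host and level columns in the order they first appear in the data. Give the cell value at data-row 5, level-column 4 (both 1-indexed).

906

With rows sorted ascending by host, row 5 is host=TW7. level columns in first-appearance order: ERROR, WARN, DEBUG, FATAL, INFO; column 4 is FATAL.
Long rows with host=TW7, level=FATAL: 431 + 475 = 906.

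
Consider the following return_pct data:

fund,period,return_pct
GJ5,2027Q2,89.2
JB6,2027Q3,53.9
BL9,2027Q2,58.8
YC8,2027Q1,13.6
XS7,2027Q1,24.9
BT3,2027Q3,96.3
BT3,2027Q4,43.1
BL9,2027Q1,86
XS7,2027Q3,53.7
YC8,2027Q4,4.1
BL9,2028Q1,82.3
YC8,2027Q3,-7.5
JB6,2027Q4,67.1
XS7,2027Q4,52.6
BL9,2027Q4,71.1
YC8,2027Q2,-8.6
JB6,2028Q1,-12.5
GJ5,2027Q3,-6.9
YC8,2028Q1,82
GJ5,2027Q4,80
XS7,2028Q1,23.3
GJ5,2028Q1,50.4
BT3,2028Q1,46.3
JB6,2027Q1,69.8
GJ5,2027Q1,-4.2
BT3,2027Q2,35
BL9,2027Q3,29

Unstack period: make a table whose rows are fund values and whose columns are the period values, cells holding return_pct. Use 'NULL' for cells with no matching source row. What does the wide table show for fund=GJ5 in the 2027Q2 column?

89.2

The long row with fund=GJ5, period=2027Q2 has return_pct=89.2.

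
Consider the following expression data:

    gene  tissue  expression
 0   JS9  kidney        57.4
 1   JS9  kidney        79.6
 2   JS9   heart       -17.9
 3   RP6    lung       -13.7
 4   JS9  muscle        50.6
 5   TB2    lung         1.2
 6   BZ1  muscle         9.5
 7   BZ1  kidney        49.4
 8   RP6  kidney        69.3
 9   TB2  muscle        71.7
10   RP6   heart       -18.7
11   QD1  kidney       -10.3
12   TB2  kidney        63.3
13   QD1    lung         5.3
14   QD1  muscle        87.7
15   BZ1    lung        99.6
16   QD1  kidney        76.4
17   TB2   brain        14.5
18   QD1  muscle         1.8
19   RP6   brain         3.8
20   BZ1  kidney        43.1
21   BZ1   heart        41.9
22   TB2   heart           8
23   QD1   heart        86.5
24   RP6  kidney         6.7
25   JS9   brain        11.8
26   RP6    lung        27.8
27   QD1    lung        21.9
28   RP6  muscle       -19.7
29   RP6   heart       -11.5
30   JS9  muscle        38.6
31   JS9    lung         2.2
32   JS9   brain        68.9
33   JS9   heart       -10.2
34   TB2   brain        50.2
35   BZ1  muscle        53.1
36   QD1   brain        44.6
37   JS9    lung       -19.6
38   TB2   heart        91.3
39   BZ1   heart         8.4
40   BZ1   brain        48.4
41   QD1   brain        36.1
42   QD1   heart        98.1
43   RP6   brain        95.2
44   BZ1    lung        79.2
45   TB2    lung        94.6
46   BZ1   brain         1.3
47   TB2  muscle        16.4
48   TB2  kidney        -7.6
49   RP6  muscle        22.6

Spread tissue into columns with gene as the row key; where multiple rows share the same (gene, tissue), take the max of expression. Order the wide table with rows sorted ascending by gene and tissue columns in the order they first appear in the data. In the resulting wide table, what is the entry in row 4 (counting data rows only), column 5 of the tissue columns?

With rows sorted ascending by gene, row 4 is gene=RP6. tissue columns in first-appearance order: kidney, heart, lung, muscle, brain; column 5 is brain.
Long rows with gene=RP6, tissue=brain: max(3.8, 95.2) = 95.2.

95.2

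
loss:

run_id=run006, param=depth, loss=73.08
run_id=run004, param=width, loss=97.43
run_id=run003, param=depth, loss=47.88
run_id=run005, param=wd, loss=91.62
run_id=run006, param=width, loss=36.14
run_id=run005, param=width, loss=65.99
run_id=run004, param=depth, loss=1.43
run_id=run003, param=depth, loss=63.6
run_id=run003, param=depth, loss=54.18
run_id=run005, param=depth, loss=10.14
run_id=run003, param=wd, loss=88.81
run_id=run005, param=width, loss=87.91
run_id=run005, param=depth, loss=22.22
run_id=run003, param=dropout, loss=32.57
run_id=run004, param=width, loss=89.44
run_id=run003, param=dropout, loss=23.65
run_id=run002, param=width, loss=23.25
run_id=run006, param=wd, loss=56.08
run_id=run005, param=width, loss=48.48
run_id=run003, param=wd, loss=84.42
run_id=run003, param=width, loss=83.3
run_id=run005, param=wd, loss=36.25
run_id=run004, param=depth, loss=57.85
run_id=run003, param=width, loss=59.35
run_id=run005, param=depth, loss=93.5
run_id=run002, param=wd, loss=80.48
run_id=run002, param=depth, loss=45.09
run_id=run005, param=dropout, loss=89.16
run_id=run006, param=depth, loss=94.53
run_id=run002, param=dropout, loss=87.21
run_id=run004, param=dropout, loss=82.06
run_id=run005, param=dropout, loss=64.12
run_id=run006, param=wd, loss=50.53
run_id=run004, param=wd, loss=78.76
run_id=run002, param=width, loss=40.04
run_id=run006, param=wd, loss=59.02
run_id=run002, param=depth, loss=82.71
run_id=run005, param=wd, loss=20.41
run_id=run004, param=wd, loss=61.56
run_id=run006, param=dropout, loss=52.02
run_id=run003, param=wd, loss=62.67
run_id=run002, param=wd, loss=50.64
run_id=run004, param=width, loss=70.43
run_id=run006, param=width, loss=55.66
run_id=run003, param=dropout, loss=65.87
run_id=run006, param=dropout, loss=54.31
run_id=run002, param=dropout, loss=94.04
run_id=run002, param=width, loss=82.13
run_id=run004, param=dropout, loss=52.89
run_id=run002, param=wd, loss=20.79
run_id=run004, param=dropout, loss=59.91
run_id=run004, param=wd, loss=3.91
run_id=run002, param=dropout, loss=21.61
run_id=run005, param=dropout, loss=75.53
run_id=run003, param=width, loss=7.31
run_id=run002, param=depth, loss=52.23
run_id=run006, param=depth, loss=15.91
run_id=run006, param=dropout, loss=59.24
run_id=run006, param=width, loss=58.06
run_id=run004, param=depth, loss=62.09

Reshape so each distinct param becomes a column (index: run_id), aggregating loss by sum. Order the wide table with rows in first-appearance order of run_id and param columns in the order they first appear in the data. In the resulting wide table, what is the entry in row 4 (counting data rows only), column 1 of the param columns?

125.86

With rows in first-appearance order of run_id, row 4 is run_id=run005. param columns in first-appearance order: depth, width, wd, dropout; column 1 is depth.
Long rows with run_id=run005, param=depth: 10.14 + 22.22 + 93.5 = 125.86.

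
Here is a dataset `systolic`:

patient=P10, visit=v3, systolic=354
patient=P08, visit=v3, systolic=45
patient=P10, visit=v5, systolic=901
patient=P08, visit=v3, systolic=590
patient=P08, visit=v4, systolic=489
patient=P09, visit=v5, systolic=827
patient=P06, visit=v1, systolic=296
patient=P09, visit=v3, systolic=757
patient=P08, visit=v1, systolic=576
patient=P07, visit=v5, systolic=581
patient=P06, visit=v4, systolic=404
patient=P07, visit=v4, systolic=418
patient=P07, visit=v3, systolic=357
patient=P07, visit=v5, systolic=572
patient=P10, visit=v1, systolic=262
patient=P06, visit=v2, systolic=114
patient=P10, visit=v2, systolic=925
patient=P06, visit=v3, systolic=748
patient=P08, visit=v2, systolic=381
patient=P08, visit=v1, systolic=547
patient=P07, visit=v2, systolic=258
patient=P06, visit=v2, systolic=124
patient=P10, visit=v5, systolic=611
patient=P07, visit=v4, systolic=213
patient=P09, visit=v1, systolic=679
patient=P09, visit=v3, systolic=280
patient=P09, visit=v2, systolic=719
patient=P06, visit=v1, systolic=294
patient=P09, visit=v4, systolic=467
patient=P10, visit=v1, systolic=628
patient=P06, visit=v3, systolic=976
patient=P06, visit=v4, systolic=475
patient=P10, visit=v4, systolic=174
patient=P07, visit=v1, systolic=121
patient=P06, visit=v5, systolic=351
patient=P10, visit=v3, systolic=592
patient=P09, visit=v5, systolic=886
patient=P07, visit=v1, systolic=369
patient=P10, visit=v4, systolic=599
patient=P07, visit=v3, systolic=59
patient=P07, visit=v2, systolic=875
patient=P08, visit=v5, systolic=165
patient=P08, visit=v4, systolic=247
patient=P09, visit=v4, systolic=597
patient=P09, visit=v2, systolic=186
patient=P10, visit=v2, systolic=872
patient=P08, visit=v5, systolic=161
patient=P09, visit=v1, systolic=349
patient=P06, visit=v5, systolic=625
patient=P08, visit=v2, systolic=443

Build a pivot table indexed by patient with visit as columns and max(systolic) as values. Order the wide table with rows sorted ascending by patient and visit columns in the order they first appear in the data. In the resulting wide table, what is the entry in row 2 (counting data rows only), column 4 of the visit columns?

369

With rows sorted ascending by patient, row 2 is patient=P07. visit columns in first-appearance order: v3, v5, v4, v1, v2; column 4 is v1.
Long rows with patient=P07, visit=v1: max(121, 369) = 369.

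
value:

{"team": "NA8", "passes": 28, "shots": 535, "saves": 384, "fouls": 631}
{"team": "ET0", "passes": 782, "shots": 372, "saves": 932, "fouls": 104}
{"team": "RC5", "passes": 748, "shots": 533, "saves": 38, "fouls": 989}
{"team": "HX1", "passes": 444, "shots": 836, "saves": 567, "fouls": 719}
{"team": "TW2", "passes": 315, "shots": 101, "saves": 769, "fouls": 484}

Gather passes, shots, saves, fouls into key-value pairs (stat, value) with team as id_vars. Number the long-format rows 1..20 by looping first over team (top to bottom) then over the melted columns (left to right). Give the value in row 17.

315

20 rows total (5 × 4). Row 17: index ⌊(17-1)/4⌋ = 4 into team → TW2; (17-1) mod 4 = 0 into the melted columns → passes.
So row 17 is (TW2, passes, 315); value = 315.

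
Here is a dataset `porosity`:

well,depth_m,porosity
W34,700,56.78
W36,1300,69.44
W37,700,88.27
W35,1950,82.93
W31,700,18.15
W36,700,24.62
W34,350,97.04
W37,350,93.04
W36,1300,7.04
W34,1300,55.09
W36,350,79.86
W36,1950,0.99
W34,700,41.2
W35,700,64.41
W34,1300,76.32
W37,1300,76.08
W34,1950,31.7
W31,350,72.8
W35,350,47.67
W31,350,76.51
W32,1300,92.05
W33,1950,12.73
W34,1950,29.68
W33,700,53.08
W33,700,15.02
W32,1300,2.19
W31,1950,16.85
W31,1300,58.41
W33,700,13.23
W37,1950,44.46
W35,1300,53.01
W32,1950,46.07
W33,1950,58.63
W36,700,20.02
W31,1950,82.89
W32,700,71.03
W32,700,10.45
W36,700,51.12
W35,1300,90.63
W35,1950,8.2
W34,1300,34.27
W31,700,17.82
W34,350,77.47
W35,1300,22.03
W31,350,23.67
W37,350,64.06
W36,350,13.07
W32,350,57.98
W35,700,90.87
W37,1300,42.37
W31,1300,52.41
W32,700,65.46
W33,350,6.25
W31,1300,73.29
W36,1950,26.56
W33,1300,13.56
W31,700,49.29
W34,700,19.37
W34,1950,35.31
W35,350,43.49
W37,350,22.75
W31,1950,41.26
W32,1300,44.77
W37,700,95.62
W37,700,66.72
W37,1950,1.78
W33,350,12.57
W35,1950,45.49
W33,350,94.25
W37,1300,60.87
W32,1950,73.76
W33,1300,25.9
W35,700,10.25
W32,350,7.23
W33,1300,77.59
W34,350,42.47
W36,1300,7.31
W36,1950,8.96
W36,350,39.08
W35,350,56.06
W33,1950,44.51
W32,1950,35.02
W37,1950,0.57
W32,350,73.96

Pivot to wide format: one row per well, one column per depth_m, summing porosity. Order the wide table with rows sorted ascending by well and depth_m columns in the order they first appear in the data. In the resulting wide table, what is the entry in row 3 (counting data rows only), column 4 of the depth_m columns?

With rows sorted ascending by well, row 3 is well=W33. depth_m columns in first-appearance order: 700, 1300, 1950, 350; column 4 is 350.
Long rows with well=W33, depth_m=350: 6.25 + 12.57 + 94.25 = 113.07.

113.07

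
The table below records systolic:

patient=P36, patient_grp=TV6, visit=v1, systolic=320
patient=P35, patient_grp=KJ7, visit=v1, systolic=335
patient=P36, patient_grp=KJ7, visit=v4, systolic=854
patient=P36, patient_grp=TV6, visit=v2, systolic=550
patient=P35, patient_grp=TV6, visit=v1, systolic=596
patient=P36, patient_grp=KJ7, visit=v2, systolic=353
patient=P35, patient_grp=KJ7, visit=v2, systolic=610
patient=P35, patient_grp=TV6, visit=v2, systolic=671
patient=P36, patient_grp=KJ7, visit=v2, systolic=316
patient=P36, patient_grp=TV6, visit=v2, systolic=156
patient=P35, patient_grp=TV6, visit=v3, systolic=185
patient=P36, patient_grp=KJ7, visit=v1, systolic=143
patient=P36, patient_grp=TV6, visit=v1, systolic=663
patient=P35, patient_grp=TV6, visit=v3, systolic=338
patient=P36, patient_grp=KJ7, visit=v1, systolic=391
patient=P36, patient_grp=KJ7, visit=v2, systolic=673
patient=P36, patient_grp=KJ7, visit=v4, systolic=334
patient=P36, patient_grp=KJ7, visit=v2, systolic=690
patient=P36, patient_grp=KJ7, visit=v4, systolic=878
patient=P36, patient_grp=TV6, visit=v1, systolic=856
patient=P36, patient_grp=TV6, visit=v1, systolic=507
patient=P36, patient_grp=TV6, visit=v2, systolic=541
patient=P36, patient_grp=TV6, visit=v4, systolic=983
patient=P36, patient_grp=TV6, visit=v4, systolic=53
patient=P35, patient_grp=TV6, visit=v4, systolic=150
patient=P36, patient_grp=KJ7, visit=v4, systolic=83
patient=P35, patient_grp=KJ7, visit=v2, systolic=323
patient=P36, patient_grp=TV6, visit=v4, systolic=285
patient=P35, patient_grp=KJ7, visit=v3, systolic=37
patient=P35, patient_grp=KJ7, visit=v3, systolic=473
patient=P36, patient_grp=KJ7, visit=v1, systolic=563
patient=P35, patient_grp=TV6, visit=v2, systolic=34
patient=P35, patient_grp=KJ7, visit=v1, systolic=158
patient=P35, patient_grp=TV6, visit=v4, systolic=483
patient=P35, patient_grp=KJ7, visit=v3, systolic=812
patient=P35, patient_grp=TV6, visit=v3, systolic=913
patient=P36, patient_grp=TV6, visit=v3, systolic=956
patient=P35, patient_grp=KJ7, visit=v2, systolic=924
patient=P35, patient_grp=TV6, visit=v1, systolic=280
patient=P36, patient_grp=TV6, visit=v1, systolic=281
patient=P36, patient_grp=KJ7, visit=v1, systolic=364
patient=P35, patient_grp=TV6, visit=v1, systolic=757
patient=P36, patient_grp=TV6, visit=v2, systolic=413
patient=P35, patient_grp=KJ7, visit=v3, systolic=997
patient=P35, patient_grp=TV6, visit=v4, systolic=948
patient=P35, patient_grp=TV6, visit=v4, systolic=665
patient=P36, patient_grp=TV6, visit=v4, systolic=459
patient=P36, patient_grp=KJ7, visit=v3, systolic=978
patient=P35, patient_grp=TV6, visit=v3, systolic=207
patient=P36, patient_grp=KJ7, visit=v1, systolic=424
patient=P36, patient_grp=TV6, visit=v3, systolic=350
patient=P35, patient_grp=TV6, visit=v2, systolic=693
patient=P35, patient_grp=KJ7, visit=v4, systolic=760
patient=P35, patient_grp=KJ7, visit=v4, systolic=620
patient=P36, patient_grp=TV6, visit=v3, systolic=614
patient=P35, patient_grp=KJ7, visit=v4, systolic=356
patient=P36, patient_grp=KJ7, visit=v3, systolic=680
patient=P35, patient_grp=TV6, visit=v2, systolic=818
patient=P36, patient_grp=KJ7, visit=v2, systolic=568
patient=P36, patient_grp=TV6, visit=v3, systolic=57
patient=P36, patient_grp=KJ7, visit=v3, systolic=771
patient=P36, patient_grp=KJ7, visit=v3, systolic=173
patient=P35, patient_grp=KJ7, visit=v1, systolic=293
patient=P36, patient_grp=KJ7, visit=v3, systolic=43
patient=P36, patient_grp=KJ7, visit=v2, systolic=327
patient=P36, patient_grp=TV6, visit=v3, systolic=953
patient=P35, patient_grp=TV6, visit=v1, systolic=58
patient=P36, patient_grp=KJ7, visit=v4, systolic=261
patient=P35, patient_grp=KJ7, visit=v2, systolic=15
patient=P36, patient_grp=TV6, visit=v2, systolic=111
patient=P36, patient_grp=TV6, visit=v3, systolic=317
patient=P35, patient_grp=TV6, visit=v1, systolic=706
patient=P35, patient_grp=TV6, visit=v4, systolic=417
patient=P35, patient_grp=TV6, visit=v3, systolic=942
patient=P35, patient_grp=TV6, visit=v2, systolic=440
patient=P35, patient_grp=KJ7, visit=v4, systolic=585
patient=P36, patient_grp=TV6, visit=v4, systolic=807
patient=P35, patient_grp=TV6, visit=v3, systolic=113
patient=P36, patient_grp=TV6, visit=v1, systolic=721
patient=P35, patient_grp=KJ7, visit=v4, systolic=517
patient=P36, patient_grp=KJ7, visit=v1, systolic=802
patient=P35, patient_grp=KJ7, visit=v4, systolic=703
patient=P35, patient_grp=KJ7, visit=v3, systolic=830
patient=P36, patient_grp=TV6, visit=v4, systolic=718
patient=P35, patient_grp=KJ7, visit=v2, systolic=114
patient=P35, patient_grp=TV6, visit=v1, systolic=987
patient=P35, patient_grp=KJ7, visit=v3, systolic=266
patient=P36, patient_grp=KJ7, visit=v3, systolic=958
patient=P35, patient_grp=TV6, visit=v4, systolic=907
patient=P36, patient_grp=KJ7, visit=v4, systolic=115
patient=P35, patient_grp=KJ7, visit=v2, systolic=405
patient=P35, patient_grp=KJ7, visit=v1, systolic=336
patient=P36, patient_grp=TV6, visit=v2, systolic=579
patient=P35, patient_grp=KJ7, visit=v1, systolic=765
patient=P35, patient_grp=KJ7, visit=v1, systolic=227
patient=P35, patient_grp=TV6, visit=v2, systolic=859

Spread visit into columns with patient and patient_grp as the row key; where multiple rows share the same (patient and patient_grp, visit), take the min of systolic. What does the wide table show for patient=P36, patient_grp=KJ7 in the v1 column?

143

Rows with patient=P36, patient_grp=KJ7 and visit=v1: systolic values are 143, 391, 563, 364, 424, 802.
min(143, 391, 563, 364, 424, 802) = 143.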